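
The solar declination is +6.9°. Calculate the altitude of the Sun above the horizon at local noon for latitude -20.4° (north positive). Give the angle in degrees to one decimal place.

At local solar noon the hour angle is zero, so the elevation is 90° − |φ − δ| = 90° − |-20.4° − (6.9°)| = 90° − 27.3° = 62.7°.

62.7°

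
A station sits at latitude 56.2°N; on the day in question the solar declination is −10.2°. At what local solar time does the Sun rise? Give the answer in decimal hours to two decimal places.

The sunset hour angle satisfies cos H_s = −tan φ tan δ = 0.2688, giving H_s = 74.41°.
Sunrise is at 12 − H_s/15 = 12 − 4.961 = 7.039 h local solar time.

7.04 h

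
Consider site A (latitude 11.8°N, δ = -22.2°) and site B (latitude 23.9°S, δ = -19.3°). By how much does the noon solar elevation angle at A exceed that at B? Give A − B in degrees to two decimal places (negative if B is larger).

A: 90° − |11.8 − (-22.2)| = 56.00°.
B: 90° − |-23.9 − (-19.3)| = 85.40°.
A − B = 56.00 − 85.40 = -29.40°.

-29.40°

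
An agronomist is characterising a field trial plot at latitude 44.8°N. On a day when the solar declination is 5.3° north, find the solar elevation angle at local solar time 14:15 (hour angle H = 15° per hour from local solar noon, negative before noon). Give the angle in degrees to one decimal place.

Hour angle H = 15° × (14.25 − 12) = 33.75°.
With φ = 44.8°, δ = 5.3°, H = 33.75°: sin φ sin δ = 0.0651, cos φ cos δ cos H = 0.5875, so cos θ_z = 0.6526.
θ_z = arccos(0.6526) = 49.26°, so the elevation is 90° − 49.26° = 40.74°.

40.7°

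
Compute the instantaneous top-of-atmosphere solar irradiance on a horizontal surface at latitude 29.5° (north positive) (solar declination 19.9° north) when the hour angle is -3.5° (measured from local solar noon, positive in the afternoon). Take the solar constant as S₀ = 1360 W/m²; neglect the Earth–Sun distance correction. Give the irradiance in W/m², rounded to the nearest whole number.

1339 W/m²

With φ = 29.5°, δ = 19.9°, H = -3.50°: sin φ sin δ = 0.1676, cos φ cos δ cos H = 0.8169, so cos θ_z = 0.9845.
Top-of-atmosphere irradiance = S₀ cos θ_z = 1360 × 0.9845 = 1338.92 W/m².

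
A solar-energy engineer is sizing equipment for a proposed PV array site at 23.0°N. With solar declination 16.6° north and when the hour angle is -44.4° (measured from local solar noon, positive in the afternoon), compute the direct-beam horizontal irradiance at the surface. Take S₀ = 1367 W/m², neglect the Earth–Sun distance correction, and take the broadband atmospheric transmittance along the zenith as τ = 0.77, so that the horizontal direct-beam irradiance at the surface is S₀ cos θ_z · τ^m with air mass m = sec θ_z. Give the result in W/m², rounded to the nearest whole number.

With φ = 23.0°, δ = 16.6°, H = -44.40°: sin φ sin δ = 0.1116, cos φ cos δ cos H = 0.6303, so cos θ_z = 0.7419.
Air mass m = 1/cos θ_z = 1/0.7419 = 1.348; τ^m = 0.77^1.348 = 0.7031.
Surface direct beam = 1367 × 0.7419 × 0.7031 = 713.07 W/m².

713 W/m²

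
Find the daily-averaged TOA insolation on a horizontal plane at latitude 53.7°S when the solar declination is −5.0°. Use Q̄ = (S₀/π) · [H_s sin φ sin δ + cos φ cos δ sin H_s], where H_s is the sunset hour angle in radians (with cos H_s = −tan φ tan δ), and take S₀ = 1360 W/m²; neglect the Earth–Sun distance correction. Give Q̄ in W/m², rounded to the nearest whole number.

305 W/m²

cos H_s = −tan(-53.7°) · tan(-5.0°) = -0.1191, so H_s = arccos(-0.1191) = 96.84°. In radians, H_s = 1.6902.
H_s sin φ sin δ = 1.6902 × -0.8059 × -0.0872 = 0.1188.
cos φ cos δ sin H_s = 0.5920 × 0.9962 × 0.9929 = 0.5856.
Q̄ = (1360/π) × (0.1188 + 0.5856) = 432.90 × 0.7044 = 304.93 W/m².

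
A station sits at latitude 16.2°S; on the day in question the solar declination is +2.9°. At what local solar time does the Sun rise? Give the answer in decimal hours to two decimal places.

−tan φ tan δ = −(-0.2905)(0.0507) = 0.0147; H_s = arccos(0.0147) = 89.16°.
Sunrise is at 12 − H_s/15 = 12 − 5.944 = 6.056 h local solar time.

6.06 h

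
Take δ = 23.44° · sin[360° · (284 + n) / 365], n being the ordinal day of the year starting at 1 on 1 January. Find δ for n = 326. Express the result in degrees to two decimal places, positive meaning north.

360 × (284 + 326) / 365 = 601.644°; sin(601.644°) = -0.8800.
δ = 23.44 × -0.8800 = -20.627° ≈ -20.63°.

-20.63°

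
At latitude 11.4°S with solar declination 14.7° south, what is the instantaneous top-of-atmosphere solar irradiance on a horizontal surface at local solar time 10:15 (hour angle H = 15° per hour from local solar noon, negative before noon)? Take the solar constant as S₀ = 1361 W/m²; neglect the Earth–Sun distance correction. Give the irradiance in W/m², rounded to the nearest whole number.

Hour angle H = 15° × (10.25 − 12) = -26.25°.
With φ = -11.4°, δ = -14.7°, H = -26.25°: sin φ sin δ = 0.0502, cos φ cos δ cos H = 0.8504, so cos θ_z = 0.9006.
Top-of-atmosphere irradiance = S₀ cos θ_z = 1361 × 0.9006 = 1225.72 W/m².

1226 W/m²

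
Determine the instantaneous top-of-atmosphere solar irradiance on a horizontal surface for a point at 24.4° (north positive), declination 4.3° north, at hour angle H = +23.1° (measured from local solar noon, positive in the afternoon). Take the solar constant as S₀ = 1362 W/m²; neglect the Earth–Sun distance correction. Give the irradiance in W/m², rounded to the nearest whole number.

1180 W/m²

cos θ_z = sin φ sin δ + cos φ cos δ cos H = (0.4131)(0.0750) + (0.9107)(0.9972)(0.9198) = 0.8663.
Top-of-atmosphere irradiance = S₀ cos θ_z = 1362 × 0.8663 = 1179.90 W/m².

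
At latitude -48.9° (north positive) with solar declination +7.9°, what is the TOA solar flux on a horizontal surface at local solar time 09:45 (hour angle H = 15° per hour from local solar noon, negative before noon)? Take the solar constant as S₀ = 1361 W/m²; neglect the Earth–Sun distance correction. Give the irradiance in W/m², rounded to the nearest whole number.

Hour angle H = 15° × (9.75 − 12) = -33.75°.
cos θ_z = sin φ sin δ + cos φ cos δ cos H = (-0.7536)(0.1374) + (0.6574)(0.9905)(0.8315) = 0.4379.
Top-of-atmosphere irradiance = S₀ cos θ_z = 1361 × 0.4379 = 595.98 W/m².

596 W/m²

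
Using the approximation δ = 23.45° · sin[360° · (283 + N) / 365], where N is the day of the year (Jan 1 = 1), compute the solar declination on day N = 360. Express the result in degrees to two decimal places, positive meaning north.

-23.39°

360 × (283 + 360) / 365 = 634.192°; sin(634.192°) = -0.9973.
δ = 23.45 × -0.9973 = -23.387° ≈ -23.39°.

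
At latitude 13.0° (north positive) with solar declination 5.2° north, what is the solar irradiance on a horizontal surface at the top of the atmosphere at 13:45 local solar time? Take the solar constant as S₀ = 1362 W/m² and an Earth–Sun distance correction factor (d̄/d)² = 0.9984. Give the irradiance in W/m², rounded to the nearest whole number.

1211 W/m²

Hour angle H = 15° × (13.75 − 12) = 26.25°.
cos θ_z = sin φ sin δ + cos φ cos δ cos H = (0.2250)(0.0906) + (0.9744)(0.9959)(0.8969) = 0.8907.
Top-of-atmosphere irradiance = S₀ (d̄/d)² cos θ_z = 1362 × 0.9984 × 0.8907 = 1211.19 W/m².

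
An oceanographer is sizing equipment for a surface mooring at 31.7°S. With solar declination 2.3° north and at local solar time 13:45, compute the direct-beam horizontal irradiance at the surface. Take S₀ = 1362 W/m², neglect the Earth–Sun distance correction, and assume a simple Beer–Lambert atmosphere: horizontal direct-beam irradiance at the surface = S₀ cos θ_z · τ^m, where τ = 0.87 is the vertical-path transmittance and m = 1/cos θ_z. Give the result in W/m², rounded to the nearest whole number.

837 W/m²

Hour angle H = 15° × (13.75 − 12) = 26.25°.
cos θ_z = sin φ sin δ + cos φ cos δ cos H = (-0.5255)(0.0401) + (0.8508)(0.9992)(0.8969) = 0.7414.
Air mass m = 1/cos θ_z = 1/0.7414 = 1.349; τ^m = 0.87^1.349 = 0.8287.
Surface direct beam = 1362 × 0.7414 × 0.8287 = 836.81 W/m².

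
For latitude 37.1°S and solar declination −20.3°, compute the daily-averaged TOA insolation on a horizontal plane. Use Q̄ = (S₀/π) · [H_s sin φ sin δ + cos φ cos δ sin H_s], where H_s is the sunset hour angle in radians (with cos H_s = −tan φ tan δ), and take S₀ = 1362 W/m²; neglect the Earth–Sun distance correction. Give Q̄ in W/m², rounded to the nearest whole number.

480 W/m²

The sunset hour angle satisfies cos H_s = −tan φ tan δ = -0.2798, giving H_s = 106.25°. In radians, H_s = 1.8544.
H_s sin φ sin δ = 1.8544 × -0.6032 × -0.3469 = 0.3880.
cos φ cos δ sin H_s = 0.7976 × 0.9379 × 0.9601 = 0.7182.
Q̄ = (1362/π) × (0.3880 + 0.7182) = 433.54 × 1.1062 = 479.58 W/m².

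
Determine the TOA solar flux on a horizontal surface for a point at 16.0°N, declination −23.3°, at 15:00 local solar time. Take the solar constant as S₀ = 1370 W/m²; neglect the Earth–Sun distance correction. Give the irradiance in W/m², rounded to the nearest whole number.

706 W/m²

Hour angle H = 15° × (15 − 12) = 45.00°.
cos θ_z = sin φ sin δ + cos φ cos δ cos H = (0.2756)(-0.3955) + (0.9613)(0.9184)(0.7071) = 0.5153.
Top-of-atmosphere irradiance = S₀ cos θ_z = 1370 × 0.5153 = 705.96 W/m².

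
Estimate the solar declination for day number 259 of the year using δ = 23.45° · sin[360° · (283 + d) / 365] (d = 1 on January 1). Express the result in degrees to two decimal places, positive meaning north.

360 × (283 + 259) / 365 = 534.575°; sin(534.575°) = 0.0945.
δ = 23.45 × 0.0945 = 2.216° ≈ +2.22°.

+2.22°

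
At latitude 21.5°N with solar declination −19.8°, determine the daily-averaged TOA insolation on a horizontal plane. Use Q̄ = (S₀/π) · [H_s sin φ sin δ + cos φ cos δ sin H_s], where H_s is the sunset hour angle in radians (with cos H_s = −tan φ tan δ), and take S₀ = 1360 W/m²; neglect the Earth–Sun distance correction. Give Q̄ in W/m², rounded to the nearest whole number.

298 W/m²

The sunset hour angle satisfies cos H_s = −tan φ tan δ = 0.1418, giving H_s = 81.85°. In radians, H_s = 1.4286.
H_s sin φ sin δ = 1.4286 × 0.3665 × -0.3387 = -0.1773.
cos φ cos δ sin H_s = 0.9304 × 0.9409 × 0.9899 = 0.8666.
Q̄ = (1360/π) × (-0.1773 + 0.8666) = 432.90 × 0.6893 = 298.40 W/m².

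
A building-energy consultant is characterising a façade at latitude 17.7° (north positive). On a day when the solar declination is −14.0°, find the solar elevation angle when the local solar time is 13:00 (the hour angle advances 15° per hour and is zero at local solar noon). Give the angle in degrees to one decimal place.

Hour angle H = 15° × (13 − 12) = 15.00°.
cos θ_z = sin(17.7°) sin(-14.0°) + cos(17.7°) cos(-14.0°) cos(15.00°) = -0.0736 + 0.8929 = 0.8193.
θ_z = arccos(0.8193) = 34.99°, so the elevation is 90° − 34.99° = 55.01°.

55.0°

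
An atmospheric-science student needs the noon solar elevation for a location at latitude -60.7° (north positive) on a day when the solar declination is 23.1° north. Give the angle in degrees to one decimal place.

6.2°

At local solar noon the hour angle is zero, so the elevation is 90° − |φ − δ| = 90° − |-60.7° − (23.1°)| = 90° − 83.8° = 6.2°.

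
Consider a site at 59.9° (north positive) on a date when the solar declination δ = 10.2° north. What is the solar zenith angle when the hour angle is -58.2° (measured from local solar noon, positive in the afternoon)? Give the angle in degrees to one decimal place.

65.6°

cos θ_z = sin(59.9°) sin(10.2°) + cos(59.9°) cos(10.2°) cos(-58.20°) = 0.1532 + 0.2601 = 0.4133.
θ_z = arccos(0.4133) = 65.59°.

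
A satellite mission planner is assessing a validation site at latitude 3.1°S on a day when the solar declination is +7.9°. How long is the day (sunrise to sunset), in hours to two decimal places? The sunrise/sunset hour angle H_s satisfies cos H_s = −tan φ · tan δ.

−tan φ tan δ = −(-0.0542)(0.1388) = 0.0075; H_s = arccos(0.0075) = 89.57°.
Day length = 2 H_s / 15° h⁻¹ = 179.14° / 15 = 11.943 h.

11.94 hours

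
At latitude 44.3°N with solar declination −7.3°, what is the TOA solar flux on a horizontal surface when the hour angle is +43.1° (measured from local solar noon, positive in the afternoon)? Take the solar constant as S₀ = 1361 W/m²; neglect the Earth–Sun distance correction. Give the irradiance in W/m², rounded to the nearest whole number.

585 W/m²

cos θ_z = sin(44.3°) sin(-7.3°) + cos(44.3°) cos(-7.3°) cos(43.10°) = -0.0887 + 0.5183 = 0.4296.
Top-of-atmosphere irradiance = S₀ cos θ_z = 1361 × 0.4296 = 584.69 W/m².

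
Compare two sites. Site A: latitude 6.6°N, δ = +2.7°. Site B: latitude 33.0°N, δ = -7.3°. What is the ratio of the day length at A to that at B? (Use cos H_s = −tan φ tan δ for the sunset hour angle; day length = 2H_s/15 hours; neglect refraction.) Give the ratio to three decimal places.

1.060

A: H_s = arccos(−tan 6.6° · tan 2.7°) = 90.31°, so 2H_s/15 = 12.0413 h.
B: H_s = arccos(−tan 33.0° · tan -7.3°) = 85.23°, so 2H_s/15 = 11.3640 h.
Ratio A/B = 12.0413 / 11.3640 = 1.0596.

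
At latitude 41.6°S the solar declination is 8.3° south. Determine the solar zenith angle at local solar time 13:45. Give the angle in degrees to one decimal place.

Hour angle H = 15° × (13.75 − 12) = 26.25°.
cos θ_z = sin φ sin δ + cos φ cos δ cos H = (-0.6639)(-0.1444) + (0.7478)(0.9895)(0.8969) = 0.7595.
θ_z = arccos(0.7595) = 40.58°.

40.6°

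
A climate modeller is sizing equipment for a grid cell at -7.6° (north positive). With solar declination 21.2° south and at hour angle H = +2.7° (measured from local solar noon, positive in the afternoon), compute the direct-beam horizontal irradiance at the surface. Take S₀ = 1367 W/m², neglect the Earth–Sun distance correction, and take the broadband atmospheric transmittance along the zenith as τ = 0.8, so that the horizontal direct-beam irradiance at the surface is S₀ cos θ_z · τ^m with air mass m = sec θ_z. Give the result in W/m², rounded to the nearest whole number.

cos θ_z = sin φ sin δ + cos φ cos δ cos H = (-0.1323)(-0.3616) + (0.9912)(0.9323)(0.9989) = 0.9709.
Air mass m = 1/cos θ_z = 1/0.9709 = 1.030; τ^m = 0.8^1.030 = 0.7947.
Surface direct beam = 1367 × 0.9709 × 0.7947 = 1054.74 W/m².

1055 W/m²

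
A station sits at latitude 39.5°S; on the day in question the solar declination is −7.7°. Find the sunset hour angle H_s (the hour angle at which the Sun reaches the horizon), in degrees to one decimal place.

The sunset hour angle satisfies cos H_s = −tan φ tan δ = -0.1115, giving H_s = 96.40°.

96.4°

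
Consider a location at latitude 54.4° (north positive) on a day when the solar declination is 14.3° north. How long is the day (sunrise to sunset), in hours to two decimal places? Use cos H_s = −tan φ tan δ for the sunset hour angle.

−tan φ tan δ = −(1.3968)(0.2549) = -0.3560; H_s = arccos(-0.3560) = 110.85°.
Day length = 2 H_s / 15° h⁻¹ = 221.70° / 15 = 14.780 h.

14.78 hours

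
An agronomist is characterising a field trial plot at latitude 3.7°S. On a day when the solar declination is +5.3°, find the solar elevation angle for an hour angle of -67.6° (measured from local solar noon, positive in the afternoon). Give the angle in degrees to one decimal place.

With φ = -3.7°, δ = 5.3°, H = -67.60°: sin φ sin δ = -0.0060, cos φ cos δ cos H = 0.3787, so cos θ_z = 0.3727.
θ_z = arccos(0.3727) = 68.12°, so the elevation is 90° − 68.12° = 21.88°.

21.9°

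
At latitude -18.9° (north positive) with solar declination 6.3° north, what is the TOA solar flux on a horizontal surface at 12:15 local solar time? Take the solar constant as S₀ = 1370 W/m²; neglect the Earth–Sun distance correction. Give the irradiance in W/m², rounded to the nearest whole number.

Hour angle H = 15° × (12.25 − 12) = 3.75°.
cos θ_z = sin φ sin δ + cos φ cos δ cos H = (-0.3239)(0.1097) + (0.9461)(0.9940)(0.9979) = 0.9029.
Top-of-atmosphere irradiance = S₀ cos θ_z = 1370 × 0.9029 = 1236.97 W/m².

1237 W/m²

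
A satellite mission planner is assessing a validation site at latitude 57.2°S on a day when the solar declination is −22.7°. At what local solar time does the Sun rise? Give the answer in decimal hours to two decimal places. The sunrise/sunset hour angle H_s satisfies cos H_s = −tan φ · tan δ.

cos H_s = −tan(-57.2°) · tan(-22.7°) = -0.6491, so H_s = arccos(-0.6491) = 130.47°.
Sunrise is at 12 − H_s/15 = 12 − 8.698 = 3.302 h local solar time.

3.30 h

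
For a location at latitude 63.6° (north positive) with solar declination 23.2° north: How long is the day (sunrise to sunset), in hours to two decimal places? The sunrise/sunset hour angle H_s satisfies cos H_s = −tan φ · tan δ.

−tan φ tan δ = −(2.0145)(0.4286) = -0.8634; H_s = arccos(-0.8634) = 149.70°.
Day length = 2 H_s / 15° h⁻¹ = 299.40° / 15 = 19.960 h.

19.96 hours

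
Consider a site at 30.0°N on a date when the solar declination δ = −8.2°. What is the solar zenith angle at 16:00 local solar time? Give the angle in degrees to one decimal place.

69.1°

Hour angle H = 15° × (16 − 12) = 60.00°.
With φ = 30.0°, δ = -8.2°, H = 60.00°: sin φ sin δ = -0.0713, cos φ cos δ cos H = 0.4286, so cos θ_z = 0.3573.
θ_z = arccos(0.3573) = 69.07°.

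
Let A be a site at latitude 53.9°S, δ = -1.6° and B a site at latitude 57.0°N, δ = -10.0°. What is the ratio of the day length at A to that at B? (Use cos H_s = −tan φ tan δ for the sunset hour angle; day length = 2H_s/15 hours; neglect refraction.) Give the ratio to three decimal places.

1.242

A: H_s = arccos(−tan -53.9° · tan -1.6°) = 92.20°, so 2H_s/15 = 12.2933 h.
B: H_s = arccos(−tan 57.0° · tan -10.0°) = 74.25°, so 2H_s/15 = 9.9000 h.
Ratio A/B = 12.2933 / 9.9000 = 1.2417.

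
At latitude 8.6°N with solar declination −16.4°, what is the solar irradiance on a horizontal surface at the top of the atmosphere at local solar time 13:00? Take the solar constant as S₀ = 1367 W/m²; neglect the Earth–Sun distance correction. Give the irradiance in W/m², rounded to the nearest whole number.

1195 W/m²

Hour angle H = 15° × (13 − 12) = 15.00°.
cos θ_z = sin φ sin δ + cos φ cos δ cos H = (0.1495)(-0.2823) + (0.9888)(0.9593)(0.9659) = 0.8740.
Top-of-atmosphere irradiance = S₀ cos θ_z = 1367 × 0.8740 = 1194.76 W/m².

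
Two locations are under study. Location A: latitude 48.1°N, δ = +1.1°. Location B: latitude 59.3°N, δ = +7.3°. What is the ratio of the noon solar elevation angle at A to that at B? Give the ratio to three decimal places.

A: 90° − |48.1 − (1.1)| = 43.00°.
B: 90° − |59.3 − (7.3)| = 38.00°.
Ratio A/B = 43.0000 / 38.0000 = 1.1316.

1.132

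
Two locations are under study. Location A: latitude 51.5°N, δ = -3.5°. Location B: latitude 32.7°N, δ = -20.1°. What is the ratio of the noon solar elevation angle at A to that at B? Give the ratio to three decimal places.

A: 90° − |51.5 − (-3.5)| = 35.00°.
B: 90° − |32.7 − (-20.1)| = 37.20°.
Ratio A/B = 35.0000 / 37.2000 = 0.9409.

0.941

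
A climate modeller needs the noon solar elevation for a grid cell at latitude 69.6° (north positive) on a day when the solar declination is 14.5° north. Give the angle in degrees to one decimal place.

At local solar noon the hour angle is zero, so the elevation is 90° − |φ − δ| = 90° − |69.6° − (14.5°)| = 90° − 55.1° = 34.9°.

34.9°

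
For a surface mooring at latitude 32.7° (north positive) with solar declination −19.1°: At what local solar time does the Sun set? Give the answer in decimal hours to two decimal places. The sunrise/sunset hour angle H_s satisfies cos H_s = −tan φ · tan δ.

17.14 h

cos H_s = −tan(32.7°) · tan(-19.1°) = 0.2223, so H_s = arccos(0.2223) = 77.16°.
Sunset is at 12 + H_s/15 = 12 + 5.144 = 17.144 h local solar time.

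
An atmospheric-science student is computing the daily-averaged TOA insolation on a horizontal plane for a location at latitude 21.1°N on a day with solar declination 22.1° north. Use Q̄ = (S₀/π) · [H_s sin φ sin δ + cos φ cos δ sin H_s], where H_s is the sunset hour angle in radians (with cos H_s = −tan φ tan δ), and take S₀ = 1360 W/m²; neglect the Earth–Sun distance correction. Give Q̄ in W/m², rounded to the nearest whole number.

471 W/m²

cos H_s = −tan(21.1°) · tan(22.1°) = -0.1567, so H_s = arccos(-0.1567) = 99.02°. In radians, H_s = 1.7282.
H_s sin φ sin δ = 1.7282 × 0.3600 × 0.3762 = 0.2341.
cos φ cos δ sin H_s = 0.9330 × 0.9265 × 0.9876 = 0.8537.
Q̄ = (1360/π) × (0.2341 + 0.8537) = 432.90 × 1.0878 = 470.91 W/m².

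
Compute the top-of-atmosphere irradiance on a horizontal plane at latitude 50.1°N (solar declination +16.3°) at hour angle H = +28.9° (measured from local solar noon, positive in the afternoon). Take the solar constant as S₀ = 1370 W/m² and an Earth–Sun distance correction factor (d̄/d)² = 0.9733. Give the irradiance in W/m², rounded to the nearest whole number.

With φ = 50.1°, δ = 16.3°, H = 28.90°: sin φ sin δ = 0.2153, cos φ cos δ cos H = 0.5390, so cos θ_z = 0.7543.
Top-of-atmosphere irradiance = S₀ (d̄/d)² cos θ_z = 1370 × 0.9733 × 0.7543 = 1005.80 W/m².

1006 W/m²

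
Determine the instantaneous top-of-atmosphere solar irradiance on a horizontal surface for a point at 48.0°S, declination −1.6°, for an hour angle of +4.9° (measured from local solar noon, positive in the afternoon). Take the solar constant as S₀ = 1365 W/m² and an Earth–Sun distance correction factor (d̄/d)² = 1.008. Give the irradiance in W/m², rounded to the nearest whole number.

cos θ_z = sin φ sin δ + cos φ cos δ cos H = (-0.7431)(-0.0279) + (0.6691)(0.9996)(0.9963) = 0.6871.
Top-of-atmosphere irradiance = S₀ (d̄/d)² cos θ_z = 1365 × 1.008 × 0.6871 = 945.39 W/m².

945 W/m²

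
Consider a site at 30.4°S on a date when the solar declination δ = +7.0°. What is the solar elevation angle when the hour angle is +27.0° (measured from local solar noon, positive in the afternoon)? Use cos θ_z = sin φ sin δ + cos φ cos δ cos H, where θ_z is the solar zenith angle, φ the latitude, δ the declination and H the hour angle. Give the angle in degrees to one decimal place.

44.5°

With φ = -30.4°, δ = 7.0°, H = 27.00°: sin φ sin δ = -0.0617, cos φ cos δ cos H = 0.7628, so cos θ_z = 0.7011.
θ_z = arccos(0.7011) = 45.48°, so the elevation is 90° − 45.48° = 44.52°.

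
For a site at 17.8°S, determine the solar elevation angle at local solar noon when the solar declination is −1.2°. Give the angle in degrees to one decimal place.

At local solar noon the hour angle is zero, so the elevation is 90° − |φ − δ| = 90° − |-17.8° − (-1.2°)| = 90° − 16.6° = 73.4°.

73.4°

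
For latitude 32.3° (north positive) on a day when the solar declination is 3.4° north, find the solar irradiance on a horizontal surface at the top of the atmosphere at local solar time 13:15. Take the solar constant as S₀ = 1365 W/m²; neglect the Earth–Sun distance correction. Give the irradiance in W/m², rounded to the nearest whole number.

1134 W/m²

Hour angle H = 15° × (13.25 − 12) = 18.75°.
With φ = 32.3°, δ = 3.4°, H = 18.75°: sin φ sin δ = 0.0317, cos φ cos δ cos H = 0.7990, so cos θ_z = 0.8307.
Top-of-atmosphere irradiance = S₀ cos θ_z = 1365 × 0.8307 = 1133.91 W/m².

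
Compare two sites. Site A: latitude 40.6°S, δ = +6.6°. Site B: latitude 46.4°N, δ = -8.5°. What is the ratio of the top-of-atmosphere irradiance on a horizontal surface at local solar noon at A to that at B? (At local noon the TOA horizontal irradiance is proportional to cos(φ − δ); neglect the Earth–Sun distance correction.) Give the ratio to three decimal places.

A: cos θ_z = cos(-40.6° − (6.6°)) = 0.6794.
B: cos θ_z = cos(46.4° − (-8.5°)) = 0.5750.
Ratio A/B = 0.6794 / 0.5750 = 1.1816.

1.182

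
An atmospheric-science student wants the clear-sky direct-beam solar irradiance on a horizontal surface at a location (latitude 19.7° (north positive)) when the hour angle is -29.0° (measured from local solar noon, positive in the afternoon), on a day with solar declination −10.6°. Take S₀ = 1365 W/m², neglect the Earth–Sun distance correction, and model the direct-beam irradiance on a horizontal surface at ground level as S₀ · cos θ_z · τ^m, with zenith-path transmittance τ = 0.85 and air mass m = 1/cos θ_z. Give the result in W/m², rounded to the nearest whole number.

cos θ_z = sin φ sin δ + cos φ cos δ cos H = (0.3371)(-0.1840) + (0.9415)(0.9829)(0.8746) = 0.7473.
Air mass m = 1/cos θ_z = 1/0.7473 = 1.338; τ^m = 0.85^1.338 = 0.8046.
Surface direct beam = 1365 × 0.7473 × 0.8046 = 820.74 W/m².

821 W/m²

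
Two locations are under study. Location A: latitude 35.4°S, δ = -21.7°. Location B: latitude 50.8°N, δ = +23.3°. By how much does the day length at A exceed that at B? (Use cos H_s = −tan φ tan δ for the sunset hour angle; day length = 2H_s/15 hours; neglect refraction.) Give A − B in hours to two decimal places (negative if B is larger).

A: H_s = arccos(−tan -35.4° · tan -21.7°) = 106.43°, so 2H_s/15 = 14.1907 h.
B: H_s = arccos(−tan 50.8° · tan 23.3°) = 121.87°, so 2H_s/15 = 16.2493 h.
A − B = 14.1907 − 16.2493 = -2.0586 h.

-2.06 h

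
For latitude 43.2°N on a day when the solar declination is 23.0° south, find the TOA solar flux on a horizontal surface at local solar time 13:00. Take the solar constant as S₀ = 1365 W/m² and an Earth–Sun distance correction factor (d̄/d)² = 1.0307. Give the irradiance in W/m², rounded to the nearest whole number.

Hour angle H = 15° × (13 − 12) = 15.00°.
With φ = 43.2°, δ = -23.0°, H = 15.00°: sin φ sin δ = -0.2675, cos φ cos δ cos H = 0.6482, so cos θ_z = 0.3807.
Top-of-atmosphere irradiance = S₀ (d̄/d)² cos θ_z = 1365 × 1.0307 × 0.3807 = 535.61 W/m².

536 W/m²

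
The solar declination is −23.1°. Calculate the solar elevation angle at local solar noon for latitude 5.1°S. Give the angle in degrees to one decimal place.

At local solar noon the hour angle is zero, so the elevation is 90° − |φ − δ| = 90° − |-5.1° − (-23.1°)| = 90° − 18.0° = 72.0°.

72.0°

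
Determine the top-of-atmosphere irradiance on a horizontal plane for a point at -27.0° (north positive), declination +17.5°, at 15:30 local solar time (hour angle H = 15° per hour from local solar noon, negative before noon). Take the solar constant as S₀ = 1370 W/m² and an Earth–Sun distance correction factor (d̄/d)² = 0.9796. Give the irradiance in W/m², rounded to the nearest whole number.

Hour angle H = 15° × (15.5 − 12) = 52.50°.
With φ = -27.0°, δ = 17.5°, H = 52.50°: sin φ sin δ = -0.1365, cos φ cos δ cos H = 0.5173, so cos θ_z = 0.3808.
Top-of-atmosphere irradiance = S₀ (d̄/d)² cos θ_z = 1370 × 0.9796 × 0.3808 = 511.05 W/m².

511 W/m²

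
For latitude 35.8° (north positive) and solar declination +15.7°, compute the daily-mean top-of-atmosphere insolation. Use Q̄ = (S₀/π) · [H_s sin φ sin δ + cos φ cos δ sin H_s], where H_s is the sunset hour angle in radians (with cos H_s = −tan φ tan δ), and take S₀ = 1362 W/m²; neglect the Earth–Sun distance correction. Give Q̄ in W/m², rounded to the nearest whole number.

cos H_s = −tan(35.8°) · tan(15.7°) = -0.2027, so H_s = arccos(-0.2027) = 101.69°. In radians, H_s = 1.7748.
H_s sin φ sin δ = 1.7748 × 0.5850 × 0.2706 = 0.2810.
cos φ cos δ sin H_s = 0.8111 × 0.9627 × 0.9793 = 0.7647.
Q̄ = (1362/π) × (0.2810 + 0.7647) = 433.54 × 1.0457 = 453.35 W/m².

453 W/m²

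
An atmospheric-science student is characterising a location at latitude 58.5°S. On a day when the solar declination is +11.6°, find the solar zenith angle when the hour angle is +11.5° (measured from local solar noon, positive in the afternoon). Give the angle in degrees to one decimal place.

70.7°

With φ = -58.5°, δ = 11.6°, H = 11.50°: sin φ sin δ = -0.1714, cos φ cos δ cos H = 0.5016, so cos θ_z = 0.3302.
θ_z = arccos(0.3302) = 70.72°.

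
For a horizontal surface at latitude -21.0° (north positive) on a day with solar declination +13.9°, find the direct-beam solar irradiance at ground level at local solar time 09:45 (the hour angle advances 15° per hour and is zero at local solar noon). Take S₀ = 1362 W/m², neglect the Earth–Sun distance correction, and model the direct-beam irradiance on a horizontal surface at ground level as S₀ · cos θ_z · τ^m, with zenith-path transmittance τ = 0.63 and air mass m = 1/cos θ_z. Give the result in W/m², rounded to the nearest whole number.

Hour angle H = 15° × (9.75 − 12) = -33.75°.
With φ = -21.0°, δ = 13.9°, H = -33.75°: sin φ sin δ = -0.0861, cos φ cos δ cos H = 0.7535, so cos θ_z = 0.6674.
Air mass m = 1/cos θ_z = 1/0.6674 = 1.498; τ^m = 0.63^1.498 = 0.5005.
Surface direct beam = 1362 × 0.6674 × 0.5005 = 454.95 W/m².

455 W/m²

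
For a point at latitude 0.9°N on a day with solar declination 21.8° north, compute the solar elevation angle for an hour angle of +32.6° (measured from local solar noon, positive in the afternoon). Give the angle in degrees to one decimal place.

cos θ_z = sin φ sin δ + cos φ cos δ cos H = (0.0157)(0.3714) + (0.9999)(0.9285)(0.8425) = 0.7880.
θ_z = arccos(0.7880) = 38.00°, so the elevation is 90° − 38.00° = 52.00°.

52.0°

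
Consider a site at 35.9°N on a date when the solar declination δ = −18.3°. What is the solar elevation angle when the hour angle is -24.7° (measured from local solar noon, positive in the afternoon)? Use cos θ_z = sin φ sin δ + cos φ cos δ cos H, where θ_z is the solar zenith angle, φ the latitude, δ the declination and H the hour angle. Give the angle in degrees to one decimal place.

cos θ_z = sin(35.9°) sin(-18.3°) + cos(35.9°) cos(-18.3°) cos(-24.70°) = -0.1841 + 0.6987 = 0.5146.
θ_z = arccos(0.5146) = 59.03°, so the elevation is 90° − 59.03° = 30.97°.

31.0°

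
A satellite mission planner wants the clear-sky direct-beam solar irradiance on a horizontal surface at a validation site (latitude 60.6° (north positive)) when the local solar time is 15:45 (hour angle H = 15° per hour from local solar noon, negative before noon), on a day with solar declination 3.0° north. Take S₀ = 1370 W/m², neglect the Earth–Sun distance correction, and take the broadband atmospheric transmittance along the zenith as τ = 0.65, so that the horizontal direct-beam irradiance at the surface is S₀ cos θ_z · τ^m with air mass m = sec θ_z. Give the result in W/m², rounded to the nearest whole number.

Hour angle H = 15° × (15.75 − 12) = 56.25°.
cos θ_z = sin φ sin δ + cos φ cos δ cos H = (0.8712)(0.0523) + (0.4909)(0.9986)(0.5556) = 0.3179.
Air mass m = 1/cos θ_z = 1/0.3179 = 3.146; τ^m = 0.65^3.146 = 0.2579.
Surface direct beam = 1370 × 0.3179 × 0.2579 = 112.32 W/m².

112 W/m²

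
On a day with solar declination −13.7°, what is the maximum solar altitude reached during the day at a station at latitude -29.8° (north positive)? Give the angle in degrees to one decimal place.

73.9°

At local solar noon the hour angle is zero, so the elevation is 90° − |φ − δ| = 90° − |-29.8° − (-13.7°)| = 90° − 16.1° = 73.9°.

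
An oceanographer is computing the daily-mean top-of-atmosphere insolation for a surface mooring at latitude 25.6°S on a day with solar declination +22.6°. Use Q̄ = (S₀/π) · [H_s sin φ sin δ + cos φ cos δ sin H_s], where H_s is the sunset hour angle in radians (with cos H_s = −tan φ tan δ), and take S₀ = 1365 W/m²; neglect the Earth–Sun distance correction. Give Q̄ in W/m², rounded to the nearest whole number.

256 W/m²

cos H_s = −tan(-25.6°) · tan(22.6°) = 0.1994, so H_s = arccos(0.1994) = 78.50°. In radians, H_s = 1.3701.
H_s sin φ sin δ = 1.3701 × -0.4321 × 0.3843 = -0.2275.
cos φ cos δ sin H_s = 0.9018 × 0.9232 × 0.9799 = 0.8158.
Q̄ = (1365/π) × (-0.2275 + 0.8158) = 434.49 × 0.5883 = 255.61 W/m².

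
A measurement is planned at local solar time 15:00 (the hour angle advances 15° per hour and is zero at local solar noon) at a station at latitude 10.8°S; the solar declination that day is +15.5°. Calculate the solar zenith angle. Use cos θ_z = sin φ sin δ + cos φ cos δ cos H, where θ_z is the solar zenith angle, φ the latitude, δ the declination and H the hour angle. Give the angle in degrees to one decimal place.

51.7°

Hour angle H = 15° × (15 − 12) = 45.00°.
cos θ_z = sin(-10.8°) sin(15.5°) + cos(-10.8°) cos(15.5°) cos(45.00°) = -0.0501 + 0.6693 = 0.6192.
θ_z = arccos(0.6192) = 51.74°.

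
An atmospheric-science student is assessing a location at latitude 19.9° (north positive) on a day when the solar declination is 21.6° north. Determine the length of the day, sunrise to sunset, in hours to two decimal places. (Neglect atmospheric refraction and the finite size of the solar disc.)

13.10 hours

The sunset hour angle satisfies cos H_s = −tan φ tan δ = -0.1433, giving H_s = 98.24°.
Day length = 2 H_s / 15° h⁻¹ = 196.48° / 15 = 13.099 h.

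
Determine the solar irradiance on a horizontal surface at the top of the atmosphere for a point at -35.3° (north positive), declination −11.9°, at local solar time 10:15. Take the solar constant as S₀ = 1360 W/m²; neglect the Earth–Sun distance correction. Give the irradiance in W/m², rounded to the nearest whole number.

Hour angle H = 15° × (10.25 − 12) = -26.25°.
With φ = -35.3°, δ = -11.9°, H = -26.25°: sin φ sin δ = 0.1192, cos φ cos δ cos H = 0.7162, so cos θ_z = 0.8354.
Top-of-atmosphere irradiance = S₀ cos θ_z = 1360 × 0.8354 = 1136.14 W/m².

1136 W/m²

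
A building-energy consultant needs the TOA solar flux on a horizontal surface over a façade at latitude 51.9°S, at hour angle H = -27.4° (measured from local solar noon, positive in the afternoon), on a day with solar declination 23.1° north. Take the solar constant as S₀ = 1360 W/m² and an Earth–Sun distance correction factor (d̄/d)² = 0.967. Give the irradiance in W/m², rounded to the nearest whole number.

With φ = -51.9°, δ = 23.1°, H = -27.40°: sin φ sin δ = -0.3087, cos φ cos δ cos H = 0.5039, so cos θ_z = 0.1952.
Top-of-atmosphere irradiance = S₀ (d̄/d)² cos θ_z = 1360 × 0.967 × 0.1952 = 256.71 W/m².

257 W/m²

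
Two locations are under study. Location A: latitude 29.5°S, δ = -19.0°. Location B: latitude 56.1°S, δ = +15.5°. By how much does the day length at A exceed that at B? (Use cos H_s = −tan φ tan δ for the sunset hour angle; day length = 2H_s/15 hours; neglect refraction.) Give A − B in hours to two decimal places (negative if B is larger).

A: H_s = arccos(−tan -29.5° · tan -19.0°) = 101.23°, so 2H_s/15 = 13.4973 h.
B: H_s = arccos(−tan -56.1° · tan 15.5°) = 65.63°, so 2H_s/15 = 8.7507 h.
A − B = 13.4973 − 8.7507 = 4.7466 h.

+4.75 h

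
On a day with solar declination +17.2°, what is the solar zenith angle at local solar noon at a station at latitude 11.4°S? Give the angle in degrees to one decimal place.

At local solar noon the hour angle is zero, so the zenith angle is |φ − δ| = |-11.4° − (17.2°)| = 28.6°.

28.6°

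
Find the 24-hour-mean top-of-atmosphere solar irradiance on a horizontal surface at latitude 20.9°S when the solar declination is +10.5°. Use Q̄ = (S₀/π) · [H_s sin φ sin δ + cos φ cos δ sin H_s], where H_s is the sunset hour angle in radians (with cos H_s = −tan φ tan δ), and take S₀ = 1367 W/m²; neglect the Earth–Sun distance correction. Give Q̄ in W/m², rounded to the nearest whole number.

356 W/m²

−tan φ tan δ = −(-0.3819)(0.1853) = 0.0708; H_s = arccos(0.0708) = 85.94°. In radians, H_s = 1.4999.
H_s sin φ sin δ = 1.4999 × -0.3567 × 0.1822 = -0.0975.
cos φ cos δ sin H_s = 0.9342 × 0.9833 × 0.9975 = 0.9163.
Q̄ = (1367/π) × (-0.0975 + 0.9163) = 435.13 × 0.8188 = 356.28 W/m².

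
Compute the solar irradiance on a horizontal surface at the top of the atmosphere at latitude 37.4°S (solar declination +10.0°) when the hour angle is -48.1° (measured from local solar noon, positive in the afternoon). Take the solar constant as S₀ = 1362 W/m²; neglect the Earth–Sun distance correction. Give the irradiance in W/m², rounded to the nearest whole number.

cos θ_z = sin(-37.4°) sin(10.0°) + cos(-37.4°) cos(10.0°) cos(-48.10°) = -0.1055 + 0.5225 = 0.4170.
Top-of-atmosphere irradiance = S₀ cos θ_z = 1362 × 0.4170 = 567.95 W/m².

568 W/m²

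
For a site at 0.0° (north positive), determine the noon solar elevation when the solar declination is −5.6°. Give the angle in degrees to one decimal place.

84.4°

At local solar noon the hour angle is zero, so the elevation is 90° − |φ − δ| = 90° − |0.0° − (-5.6°)| = 90° − 5.6° = 84.4°.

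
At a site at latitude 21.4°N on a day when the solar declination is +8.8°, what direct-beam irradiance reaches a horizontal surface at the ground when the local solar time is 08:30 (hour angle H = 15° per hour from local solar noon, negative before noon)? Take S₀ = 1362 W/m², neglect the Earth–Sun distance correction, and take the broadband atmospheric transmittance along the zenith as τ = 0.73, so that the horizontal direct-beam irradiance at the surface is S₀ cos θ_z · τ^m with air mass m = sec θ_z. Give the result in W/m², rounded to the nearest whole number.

Hour angle H = 15° × (8.5 − 12) = -52.50°.
cos θ_z = sin(21.4°) sin(8.8°) + cos(21.4°) cos(8.8°) cos(-52.50°) = 0.0558 + 0.5601 = 0.6159.
Air mass m = 1/cos θ_z = 1/0.6159 = 1.624; τ^m = 0.73^1.624 = 0.5998.
Surface direct beam = 1362 × 0.6159 × 0.5998 = 503.15 W/m².

503 W/m²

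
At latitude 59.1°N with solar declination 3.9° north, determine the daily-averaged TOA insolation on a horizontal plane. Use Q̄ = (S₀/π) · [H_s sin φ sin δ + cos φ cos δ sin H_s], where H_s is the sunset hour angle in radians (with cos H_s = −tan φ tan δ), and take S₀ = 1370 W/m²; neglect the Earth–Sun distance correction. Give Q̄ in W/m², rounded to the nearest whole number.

265 W/m²

−tan φ tan δ = −(1.6709)(0.0682) = -0.1140; H_s = arccos(-0.1140) = 96.55°. In radians, H_s = 1.6851.
H_s sin φ sin δ = 1.6851 × 0.8581 × 0.0680 = 0.0983.
cos φ cos δ sin H_s = 0.5135 × 0.9977 × 0.9935 = 0.5090.
Q̄ = (1370/π) × (0.0983 + 0.5090) = 436.08 × 0.6073 = 264.83 W/m².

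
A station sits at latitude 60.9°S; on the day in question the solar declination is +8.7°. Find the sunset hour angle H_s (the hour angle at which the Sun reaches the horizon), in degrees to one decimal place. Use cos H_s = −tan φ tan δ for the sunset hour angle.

74.0°

The sunset hour angle satisfies cos H_s = −tan φ tan δ = 0.2749, giving H_s = 74.04°.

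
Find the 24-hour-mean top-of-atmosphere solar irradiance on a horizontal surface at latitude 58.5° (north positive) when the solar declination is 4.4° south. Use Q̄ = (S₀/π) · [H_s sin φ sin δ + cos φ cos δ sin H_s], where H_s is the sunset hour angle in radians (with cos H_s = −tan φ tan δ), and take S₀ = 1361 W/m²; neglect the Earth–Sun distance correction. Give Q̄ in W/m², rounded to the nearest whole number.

183 W/m²

The sunset hour angle satisfies cos H_s = −tan φ tan δ = 0.1256, giving H_s = 82.78°. In radians, H_s = 1.4448.
H_s sin φ sin δ = 1.4448 × 0.8526 × -0.0767 = -0.0945.
cos φ cos δ sin H_s = 0.5225 × 0.9971 × 0.9921 = 0.5169.
Q̄ = (1361/π) × (-0.0945 + 0.5169) = 433.22 × 0.4224 = 182.99 W/m².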